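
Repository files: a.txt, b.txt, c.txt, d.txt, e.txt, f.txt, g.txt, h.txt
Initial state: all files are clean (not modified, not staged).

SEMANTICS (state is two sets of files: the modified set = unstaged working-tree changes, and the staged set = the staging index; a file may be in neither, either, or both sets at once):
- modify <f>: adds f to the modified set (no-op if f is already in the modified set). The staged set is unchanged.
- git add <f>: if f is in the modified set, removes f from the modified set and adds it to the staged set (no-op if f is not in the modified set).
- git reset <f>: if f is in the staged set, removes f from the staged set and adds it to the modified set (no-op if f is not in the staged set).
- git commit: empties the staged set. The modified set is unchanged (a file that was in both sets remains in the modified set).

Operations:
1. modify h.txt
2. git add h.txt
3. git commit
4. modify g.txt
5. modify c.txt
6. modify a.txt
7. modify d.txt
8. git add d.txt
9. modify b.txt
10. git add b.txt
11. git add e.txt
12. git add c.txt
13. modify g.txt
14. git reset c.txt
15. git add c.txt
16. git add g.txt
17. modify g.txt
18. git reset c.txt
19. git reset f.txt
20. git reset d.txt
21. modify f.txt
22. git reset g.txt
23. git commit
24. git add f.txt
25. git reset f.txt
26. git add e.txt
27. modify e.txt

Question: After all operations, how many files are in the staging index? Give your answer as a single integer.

Answer: 0

Derivation:
After op 1 (modify h.txt): modified={h.txt} staged={none}
After op 2 (git add h.txt): modified={none} staged={h.txt}
After op 3 (git commit): modified={none} staged={none}
After op 4 (modify g.txt): modified={g.txt} staged={none}
After op 5 (modify c.txt): modified={c.txt, g.txt} staged={none}
After op 6 (modify a.txt): modified={a.txt, c.txt, g.txt} staged={none}
After op 7 (modify d.txt): modified={a.txt, c.txt, d.txt, g.txt} staged={none}
After op 8 (git add d.txt): modified={a.txt, c.txt, g.txt} staged={d.txt}
After op 9 (modify b.txt): modified={a.txt, b.txt, c.txt, g.txt} staged={d.txt}
After op 10 (git add b.txt): modified={a.txt, c.txt, g.txt} staged={b.txt, d.txt}
After op 11 (git add e.txt): modified={a.txt, c.txt, g.txt} staged={b.txt, d.txt}
After op 12 (git add c.txt): modified={a.txt, g.txt} staged={b.txt, c.txt, d.txt}
After op 13 (modify g.txt): modified={a.txt, g.txt} staged={b.txt, c.txt, d.txt}
After op 14 (git reset c.txt): modified={a.txt, c.txt, g.txt} staged={b.txt, d.txt}
After op 15 (git add c.txt): modified={a.txt, g.txt} staged={b.txt, c.txt, d.txt}
After op 16 (git add g.txt): modified={a.txt} staged={b.txt, c.txt, d.txt, g.txt}
After op 17 (modify g.txt): modified={a.txt, g.txt} staged={b.txt, c.txt, d.txt, g.txt}
After op 18 (git reset c.txt): modified={a.txt, c.txt, g.txt} staged={b.txt, d.txt, g.txt}
After op 19 (git reset f.txt): modified={a.txt, c.txt, g.txt} staged={b.txt, d.txt, g.txt}
After op 20 (git reset d.txt): modified={a.txt, c.txt, d.txt, g.txt} staged={b.txt, g.txt}
After op 21 (modify f.txt): modified={a.txt, c.txt, d.txt, f.txt, g.txt} staged={b.txt, g.txt}
After op 22 (git reset g.txt): modified={a.txt, c.txt, d.txt, f.txt, g.txt} staged={b.txt}
After op 23 (git commit): modified={a.txt, c.txt, d.txt, f.txt, g.txt} staged={none}
After op 24 (git add f.txt): modified={a.txt, c.txt, d.txt, g.txt} staged={f.txt}
After op 25 (git reset f.txt): modified={a.txt, c.txt, d.txt, f.txt, g.txt} staged={none}
After op 26 (git add e.txt): modified={a.txt, c.txt, d.txt, f.txt, g.txt} staged={none}
After op 27 (modify e.txt): modified={a.txt, c.txt, d.txt, e.txt, f.txt, g.txt} staged={none}
Final staged set: {none} -> count=0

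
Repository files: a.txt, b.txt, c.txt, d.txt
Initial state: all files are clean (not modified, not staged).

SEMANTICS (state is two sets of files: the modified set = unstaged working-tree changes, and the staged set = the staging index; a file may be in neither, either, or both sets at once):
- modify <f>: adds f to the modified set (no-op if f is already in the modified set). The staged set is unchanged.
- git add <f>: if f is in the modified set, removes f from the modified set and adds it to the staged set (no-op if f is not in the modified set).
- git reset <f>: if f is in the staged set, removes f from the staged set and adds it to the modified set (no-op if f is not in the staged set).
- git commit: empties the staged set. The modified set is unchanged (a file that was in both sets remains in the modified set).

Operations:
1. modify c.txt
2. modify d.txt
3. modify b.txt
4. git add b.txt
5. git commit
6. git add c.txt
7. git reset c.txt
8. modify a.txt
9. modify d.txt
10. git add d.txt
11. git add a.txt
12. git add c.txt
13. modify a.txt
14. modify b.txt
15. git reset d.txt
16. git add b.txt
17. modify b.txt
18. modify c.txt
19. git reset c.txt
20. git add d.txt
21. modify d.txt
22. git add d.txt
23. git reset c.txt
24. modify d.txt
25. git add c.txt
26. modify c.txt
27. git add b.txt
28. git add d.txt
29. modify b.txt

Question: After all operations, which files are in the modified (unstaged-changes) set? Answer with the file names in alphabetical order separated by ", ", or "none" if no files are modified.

Answer: a.txt, b.txt, c.txt

Derivation:
After op 1 (modify c.txt): modified={c.txt} staged={none}
After op 2 (modify d.txt): modified={c.txt, d.txt} staged={none}
After op 3 (modify b.txt): modified={b.txt, c.txt, d.txt} staged={none}
After op 4 (git add b.txt): modified={c.txt, d.txt} staged={b.txt}
After op 5 (git commit): modified={c.txt, d.txt} staged={none}
After op 6 (git add c.txt): modified={d.txt} staged={c.txt}
After op 7 (git reset c.txt): modified={c.txt, d.txt} staged={none}
After op 8 (modify a.txt): modified={a.txt, c.txt, d.txt} staged={none}
After op 9 (modify d.txt): modified={a.txt, c.txt, d.txt} staged={none}
After op 10 (git add d.txt): modified={a.txt, c.txt} staged={d.txt}
After op 11 (git add a.txt): modified={c.txt} staged={a.txt, d.txt}
After op 12 (git add c.txt): modified={none} staged={a.txt, c.txt, d.txt}
After op 13 (modify a.txt): modified={a.txt} staged={a.txt, c.txt, d.txt}
After op 14 (modify b.txt): modified={a.txt, b.txt} staged={a.txt, c.txt, d.txt}
After op 15 (git reset d.txt): modified={a.txt, b.txt, d.txt} staged={a.txt, c.txt}
After op 16 (git add b.txt): modified={a.txt, d.txt} staged={a.txt, b.txt, c.txt}
After op 17 (modify b.txt): modified={a.txt, b.txt, d.txt} staged={a.txt, b.txt, c.txt}
After op 18 (modify c.txt): modified={a.txt, b.txt, c.txt, d.txt} staged={a.txt, b.txt, c.txt}
After op 19 (git reset c.txt): modified={a.txt, b.txt, c.txt, d.txt} staged={a.txt, b.txt}
After op 20 (git add d.txt): modified={a.txt, b.txt, c.txt} staged={a.txt, b.txt, d.txt}
After op 21 (modify d.txt): modified={a.txt, b.txt, c.txt, d.txt} staged={a.txt, b.txt, d.txt}
After op 22 (git add d.txt): modified={a.txt, b.txt, c.txt} staged={a.txt, b.txt, d.txt}
After op 23 (git reset c.txt): modified={a.txt, b.txt, c.txt} staged={a.txt, b.txt, d.txt}
After op 24 (modify d.txt): modified={a.txt, b.txt, c.txt, d.txt} staged={a.txt, b.txt, d.txt}
After op 25 (git add c.txt): modified={a.txt, b.txt, d.txt} staged={a.txt, b.txt, c.txt, d.txt}
After op 26 (modify c.txt): modified={a.txt, b.txt, c.txt, d.txt} staged={a.txt, b.txt, c.txt, d.txt}
After op 27 (git add b.txt): modified={a.txt, c.txt, d.txt} staged={a.txt, b.txt, c.txt, d.txt}
After op 28 (git add d.txt): modified={a.txt, c.txt} staged={a.txt, b.txt, c.txt, d.txt}
After op 29 (modify b.txt): modified={a.txt, b.txt, c.txt} staged={a.txt, b.txt, c.txt, d.txt}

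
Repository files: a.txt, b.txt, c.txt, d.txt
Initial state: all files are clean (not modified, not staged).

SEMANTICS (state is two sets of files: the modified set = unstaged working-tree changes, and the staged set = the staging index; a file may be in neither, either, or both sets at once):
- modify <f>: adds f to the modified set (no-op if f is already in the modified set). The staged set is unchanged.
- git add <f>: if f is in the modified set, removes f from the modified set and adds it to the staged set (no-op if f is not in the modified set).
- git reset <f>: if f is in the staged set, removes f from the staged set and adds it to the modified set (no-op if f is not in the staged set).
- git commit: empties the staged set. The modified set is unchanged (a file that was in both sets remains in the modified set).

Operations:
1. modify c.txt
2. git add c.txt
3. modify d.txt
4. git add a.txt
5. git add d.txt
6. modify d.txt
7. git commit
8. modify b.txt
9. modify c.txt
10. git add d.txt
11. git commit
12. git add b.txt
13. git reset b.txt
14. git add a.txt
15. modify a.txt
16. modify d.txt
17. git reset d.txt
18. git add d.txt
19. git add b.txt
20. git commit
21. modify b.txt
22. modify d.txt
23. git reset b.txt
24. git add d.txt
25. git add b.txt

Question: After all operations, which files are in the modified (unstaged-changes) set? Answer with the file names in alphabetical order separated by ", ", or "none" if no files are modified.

After op 1 (modify c.txt): modified={c.txt} staged={none}
After op 2 (git add c.txt): modified={none} staged={c.txt}
After op 3 (modify d.txt): modified={d.txt} staged={c.txt}
After op 4 (git add a.txt): modified={d.txt} staged={c.txt}
After op 5 (git add d.txt): modified={none} staged={c.txt, d.txt}
After op 6 (modify d.txt): modified={d.txt} staged={c.txt, d.txt}
After op 7 (git commit): modified={d.txt} staged={none}
After op 8 (modify b.txt): modified={b.txt, d.txt} staged={none}
After op 9 (modify c.txt): modified={b.txt, c.txt, d.txt} staged={none}
After op 10 (git add d.txt): modified={b.txt, c.txt} staged={d.txt}
After op 11 (git commit): modified={b.txt, c.txt} staged={none}
After op 12 (git add b.txt): modified={c.txt} staged={b.txt}
After op 13 (git reset b.txt): modified={b.txt, c.txt} staged={none}
After op 14 (git add a.txt): modified={b.txt, c.txt} staged={none}
After op 15 (modify a.txt): modified={a.txt, b.txt, c.txt} staged={none}
After op 16 (modify d.txt): modified={a.txt, b.txt, c.txt, d.txt} staged={none}
After op 17 (git reset d.txt): modified={a.txt, b.txt, c.txt, d.txt} staged={none}
After op 18 (git add d.txt): modified={a.txt, b.txt, c.txt} staged={d.txt}
After op 19 (git add b.txt): modified={a.txt, c.txt} staged={b.txt, d.txt}
After op 20 (git commit): modified={a.txt, c.txt} staged={none}
After op 21 (modify b.txt): modified={a.txt, b.txt, c.txt} staged={none}
After op 22 (modify d.txt): modified={a.txt, b.txt, c.txt, d.txt} staged={none}
After op 23 (git reset b.txt): modified={a.txt, b.txt, c.txt, d.txt} staged={none}
After op 24 (git add d.txt): modified={a.txt, b.txt, c.txt} staged={d.txt}
After op 25 (git add b.txt): modified={a.txt, c.txt} staged={b.txt, d.txt}

Answer: a.txt, c.txt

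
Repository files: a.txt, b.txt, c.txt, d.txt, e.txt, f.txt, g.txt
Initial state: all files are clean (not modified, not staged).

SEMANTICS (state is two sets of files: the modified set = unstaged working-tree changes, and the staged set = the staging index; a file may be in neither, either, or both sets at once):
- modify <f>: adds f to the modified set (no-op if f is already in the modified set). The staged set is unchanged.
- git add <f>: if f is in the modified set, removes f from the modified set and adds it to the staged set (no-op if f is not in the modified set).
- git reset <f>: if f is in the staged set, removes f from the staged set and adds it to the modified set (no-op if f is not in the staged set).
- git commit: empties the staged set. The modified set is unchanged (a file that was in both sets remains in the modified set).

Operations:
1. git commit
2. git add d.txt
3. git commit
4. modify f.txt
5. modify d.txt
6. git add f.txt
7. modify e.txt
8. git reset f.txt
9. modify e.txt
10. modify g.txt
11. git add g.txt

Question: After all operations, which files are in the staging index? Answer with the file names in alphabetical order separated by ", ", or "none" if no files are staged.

Answer: g.txt

Derivation:
After op 1 (git commit): modified={none} staged={none}
After op 2 (git add d.txt): modified={none} staged={none}
After op 3 (git commit): modified={none} staged={none}
After op 4 (modify f.txt): modified={f.txt} staged={none}
After op 5 (modify d.txt): modified={d.txt, f.txt} staged={none}
After op 6 (git add f.txt): modified={d.txt} staged={f.txt}
After op 7 (modify e.txt): modified={d.txt, e.txt} staged={f.txt}
After op 8 (git reset f.txt): modified={d.txt, e.txt, f.txt} staged={none}
After op 9 (modify e.txt): modified={d.txt, e.txt, f.txt} staged={none}
After op 10 (modify g.txt): modified={d.txt, e.txt, f.txt, g.txt} staged={none}
After op 11 (git add g.txt): modified={d.txt, e.txt, f.txt} staged={g.txt}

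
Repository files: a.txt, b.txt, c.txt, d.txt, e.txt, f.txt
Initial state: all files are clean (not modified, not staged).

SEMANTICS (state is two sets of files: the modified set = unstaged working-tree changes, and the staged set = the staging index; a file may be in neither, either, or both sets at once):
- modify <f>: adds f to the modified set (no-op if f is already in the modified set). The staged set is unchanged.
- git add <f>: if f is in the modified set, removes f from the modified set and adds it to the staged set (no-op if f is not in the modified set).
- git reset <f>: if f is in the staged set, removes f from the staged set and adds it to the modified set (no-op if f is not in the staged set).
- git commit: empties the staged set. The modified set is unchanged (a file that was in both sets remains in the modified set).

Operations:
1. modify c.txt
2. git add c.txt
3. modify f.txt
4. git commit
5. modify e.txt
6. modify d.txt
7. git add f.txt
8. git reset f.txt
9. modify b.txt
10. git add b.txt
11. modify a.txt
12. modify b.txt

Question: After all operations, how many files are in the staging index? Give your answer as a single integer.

Answer: 1

Derivation:
After op 1 (modify c.txt): modified={c.txt} staged={none}
After op 2 (git add c.txt): modified={none} staged={c.txt}
After op 3 (modify f.txt): modified={f.txt} staged={c.txt}
After op 4 (git commit): modified={f.txt} staged={none}
After op 5 (modify e.txt): modified={e.txt, f.txt} staged={none}
After op 6 (modify d.txt): modified={d.txt, e.txt, f.txt} staged={none}
After op 7 (git add f.txt): modified={d.txt, e.txt} staged={f.txt}
After op 8 (git reset f.txt): modified={d.txt, e.txt, f.txt} staged={none}
After op 9 (modify b.txt): modified={b.txt, d.txt, e.txt, f.txt} staged={none}
After op 10 (git add b.txt): modified={d.txt, e.txt, f.txt} staged={b.txt}
After op 11 (modify a.txt): modified={a.txt, d.txt, e.txt, f.txt} staged={b.txt}
After op 12 (modify b.txt): modified={a.txt, b.txt, d.txt, e.txt, f.txt} staged={b.txt}
Final staged set: {b.txt} -> count=1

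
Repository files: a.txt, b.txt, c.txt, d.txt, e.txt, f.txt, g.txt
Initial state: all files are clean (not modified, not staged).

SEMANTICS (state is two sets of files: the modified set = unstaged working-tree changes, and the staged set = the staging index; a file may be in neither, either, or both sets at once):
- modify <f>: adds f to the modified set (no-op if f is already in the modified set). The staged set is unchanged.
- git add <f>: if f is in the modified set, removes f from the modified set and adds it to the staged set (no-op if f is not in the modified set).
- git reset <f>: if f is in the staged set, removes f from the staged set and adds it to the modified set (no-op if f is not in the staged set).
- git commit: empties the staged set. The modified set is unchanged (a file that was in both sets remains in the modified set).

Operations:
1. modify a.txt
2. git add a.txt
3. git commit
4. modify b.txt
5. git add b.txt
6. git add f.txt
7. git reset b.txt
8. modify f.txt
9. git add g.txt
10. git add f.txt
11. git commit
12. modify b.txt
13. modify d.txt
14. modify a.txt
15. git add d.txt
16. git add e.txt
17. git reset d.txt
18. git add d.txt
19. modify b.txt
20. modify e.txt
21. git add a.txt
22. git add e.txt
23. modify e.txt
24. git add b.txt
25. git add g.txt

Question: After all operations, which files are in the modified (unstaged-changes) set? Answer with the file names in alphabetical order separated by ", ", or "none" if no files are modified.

Answer: e.txt

Derivation:
After op 1 (modify a.txt): modified={a.txt} staged={none}
After op 2 (git add a.txt): modified={none} staged={a.txt}
After op 3 (git commit): modified={none} staged={none}
After op 4 (modify b.txt): modified={b.txt} staged={none}
After op 5 (git add b.txt): modified={none} staged={b.txt}
After op 6 (git add f.txt): modified={none} staged={b.txt}
After op 7 (git reset b.txt): modified={b.txt} staged={none}
After op 8 (modify f.txt): modified={b.txt, f.txt} staged={none}
After op 9 (git add g.txt): modified={b.txt, f.txt} staged={none}
After op 10 (git add f.txt): modified={b.txt} staged={f.txt}
After op 11 (git commit): modified={b.txt} staged={none}
After op 12 (modify b.txt): modified={b.txt} staged={none}
After op 13 (modify d.txt): modified={b.txt, d.txt} staged={none}
After op 14 (modify a.txt): modified={a.txt, b.txt, d.txt} staged={none}
After op 15 (git add d.txt): modified={a.txt, b.txt} staged={d.txt}
After op 16 (git add e.txt): modified={a.txt, b.txt} staged={d.txt}
After op 17 (git reset d.txt): modified={a.txt, b.txt, d.txt} staged={none}
After op 18 (git add d.txt): modified={a.txt, b.txt} staged={d.txt}
After op 19 (modify b.txt): modified={a.txt, b.txt} staged={d.txt}
After op 20 (modify e.txt): modified={a.txt, b.txt, e.txt} staged={d.txt}
After op 21 (git add a.txt): modified={b.txt, e.txt} staged={a.txt, d.txt}
After op 22 (git add e.txt): modified={b.txt} staged={a.txt, d.txt, e.txt}
After op 23 (modify e.txt): modified={b.txt, e.txt} staged={a.txt, d.txt, e.txt}
After op 24 (git add b.txt): modified={e.txt} staged={a.txt, b.txt, d.txt, e.txt}
After op 25 (git add g.txt): modified={e.txt} staged={a.txt, b.txt, d.txt, e.txt}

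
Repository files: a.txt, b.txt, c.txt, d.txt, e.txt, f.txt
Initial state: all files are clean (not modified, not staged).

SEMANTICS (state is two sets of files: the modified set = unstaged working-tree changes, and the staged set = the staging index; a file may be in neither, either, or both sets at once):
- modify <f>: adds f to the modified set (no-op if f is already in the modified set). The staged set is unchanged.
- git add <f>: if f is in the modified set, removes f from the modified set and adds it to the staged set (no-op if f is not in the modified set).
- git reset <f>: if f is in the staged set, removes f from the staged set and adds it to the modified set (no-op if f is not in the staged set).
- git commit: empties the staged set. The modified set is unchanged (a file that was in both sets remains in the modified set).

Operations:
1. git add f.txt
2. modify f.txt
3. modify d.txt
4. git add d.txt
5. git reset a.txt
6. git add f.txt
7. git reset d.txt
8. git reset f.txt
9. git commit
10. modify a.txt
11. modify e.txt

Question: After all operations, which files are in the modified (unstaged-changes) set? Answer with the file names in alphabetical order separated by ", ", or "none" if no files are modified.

Answer: a.txt, d.txt, e.txt, f.txt

Derivation:
After op 1 (git add f.txt): modified={none} staged={none}
After op 2 (modify f.txt): modified={f.txt} staged={none}
After op 3 (modify d.txt): modified={d.txt, f.txt} staged={none}
After op 4 (git add d.txt): modified={f.txt} staged={d.txt}
After op 5 (git reset a.txt): modified={f.txt} staged={d.txt}
After op 6 (git add f.txt): modified={none} staged={d.txt, f.txt}
After op 7 (git reset d.txt): modified={d.txt} staged={f.txt}
After op 8 (git reset f.txt): modified={d.txt, f.txt} staged={none}
After op 9 (git commit): modified={d.txt, f.txt} staged={none}
After op 10 (modify a.txt): modified={a.txt, d.txt, f.txt} staged={none}
After op 11 (modify e.txt): modified={a.txt, d.txt, e.txt, f.txt} staged={none}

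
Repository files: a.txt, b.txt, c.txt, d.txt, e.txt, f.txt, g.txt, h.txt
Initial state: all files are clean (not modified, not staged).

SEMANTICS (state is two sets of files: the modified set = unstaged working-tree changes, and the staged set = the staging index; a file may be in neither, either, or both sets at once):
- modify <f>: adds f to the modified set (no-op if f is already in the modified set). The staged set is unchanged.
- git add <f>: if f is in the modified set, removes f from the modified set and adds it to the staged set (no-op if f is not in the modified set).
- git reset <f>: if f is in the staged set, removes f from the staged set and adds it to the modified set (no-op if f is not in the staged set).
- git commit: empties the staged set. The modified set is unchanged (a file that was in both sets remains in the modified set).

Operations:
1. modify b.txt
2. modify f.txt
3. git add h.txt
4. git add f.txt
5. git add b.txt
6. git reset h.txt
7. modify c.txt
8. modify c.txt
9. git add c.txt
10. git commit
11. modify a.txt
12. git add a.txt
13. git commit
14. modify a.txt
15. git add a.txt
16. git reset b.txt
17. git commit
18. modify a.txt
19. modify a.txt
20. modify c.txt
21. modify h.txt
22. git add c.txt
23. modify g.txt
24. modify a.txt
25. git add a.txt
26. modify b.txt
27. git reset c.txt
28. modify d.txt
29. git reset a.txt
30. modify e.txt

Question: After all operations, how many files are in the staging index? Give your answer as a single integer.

Answer: 0

Derivation:
After op 1 (modify b.txt): modified={b.txt} staged={none}
After op 2 (modify f.txt): modified={b.txt, f.txt} staged={none}
After op 3 (git add h.txt): modified={b.txt, f.txt} staged={none}
After op 4 (git add f.txt): modified={b.txt} staged={f.txt}
After op 5 (git add b.txt): modified={none} staged={b.txt, f.txt}
After op 6 (git reset h.txt): modified={none} staged={b.txt, f.txt}
After op 7 (modify c.txt): modified={c.txt} staged={b.txt, f.txt}
After op 8 (modify c.txt): modified={c.txt} staged={b.txt, f.txt}
After op 9 (git add c.txt): modified={none} staged={b.txt, c.txt, f.txt}
After op 10 (git commit): modified={none} staged={none}
After op 11 (modify a.txt): modified={a.txt} staged={none}
After op 12 (git add a.txt): modified={none} staged={a.txt}
After op 13 (git commit): modified={none} staged={none}
After op 14 (modify a.txt): modified={a.txt} staged={none}
After op 15 (git add a.txt): modified={none} staged={a.txt}
After op 16 (git reset b.txt): modified={none} staged={a.txt}
After op 17 (git commit): modified={none} staged={none}
After op 18 (modify a.txt): modified={a.txt} staged={none}
After op 19 (modify a.txt): modified={a.txt} staged={none}
After op 20 (modify c.txt): modified={a.txt, c.txt} staged={none}
After op 21 (modify h.txt): modified={a.txt, c.txt, h.txt} staged={none}
After op 22 (git add c.txt): modified={a.txt, h.txt} staged={c.txt}
After op 23 (modify g.txt): modified={a.txt, g.txt, h.txt} staged={c.txt}
After op 24 (modify a.txt): modified={a.txt, g.txt, h.txt} staged={c.txt}
After op 25 (git add a.txt): modified={g.txt, h.txt} staged={a.txt, c.txt}
After op 26 (modify b.txt): modified={b.txt, g.txt, h.txt} staged={a.txt, c.txt}
After op 27 (git reset c.txt): modified={b.txt, c.txt, g.txt, h.txt} staged={a.txt}
After op 28 (modify d.txt): modified={b.txt, c.txt, d.txt, g.txt, h.txt} staged={a.txt}
After op 29 (git reset a.txt): modified={a.txt, b.txt, c.txt, d.txt, g.txt, h.txt} staged={none}
After op 30 (modify e.txt): modified={a.txt, b.txt, c.txt, d.txt, e.txt, g.txt, h.txt} staged={none}
Final staged set: {none} -> count=0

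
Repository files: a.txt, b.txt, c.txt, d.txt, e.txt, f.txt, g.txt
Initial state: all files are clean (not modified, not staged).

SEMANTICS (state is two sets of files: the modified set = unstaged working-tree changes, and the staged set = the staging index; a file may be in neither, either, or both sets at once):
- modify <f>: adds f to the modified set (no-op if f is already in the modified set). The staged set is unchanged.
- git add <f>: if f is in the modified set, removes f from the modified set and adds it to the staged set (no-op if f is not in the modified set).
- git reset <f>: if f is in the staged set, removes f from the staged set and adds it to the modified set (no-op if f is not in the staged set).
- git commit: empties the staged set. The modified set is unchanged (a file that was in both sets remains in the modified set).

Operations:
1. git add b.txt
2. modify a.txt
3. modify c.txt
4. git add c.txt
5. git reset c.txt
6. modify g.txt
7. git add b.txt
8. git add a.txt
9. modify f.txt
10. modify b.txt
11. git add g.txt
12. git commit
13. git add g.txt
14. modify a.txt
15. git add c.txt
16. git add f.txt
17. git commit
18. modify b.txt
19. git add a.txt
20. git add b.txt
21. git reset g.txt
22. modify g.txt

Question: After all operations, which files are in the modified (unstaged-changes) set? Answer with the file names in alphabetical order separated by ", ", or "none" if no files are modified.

After op 1 (git add b.txt): modified={none} staged={none}
After op 2 (modify a.txt): modified={a.txt} staged={none}
After op 3 (modify c.txt): modified={a.txt, c.txt} staged={none}
After op 4 (git add c.txt): modified={a.txt} staged={c.txt}
After op 5 (git reset c.txt): modified={a.txt, c.txt} staged={none}
After op 6 (modify g.txt): modified={a.txt, c.txt, g.txt} staged={none}
After op 7 (git add b.txt): modified={a.txt, c.txt, g.txt} staged={none}
After op 8 (git add a.txt): modified={c.txt, g.txt} staged={a.txt}
After op 9 (modify f.txt): modified={c.txt, f.txt, g.txt} staged={a.txt}
After op 10 (modify b.txt): modified={b.txt, c.txt, f.txt, g.txt} staged={a.txt}
After op 11 (git add g.txt): modified={b.txt, c.txt, f.txt} staged={a.txt, g.txt}
After op 12 (git commit): modified={b.txt, c.txt, f.txt} staged={none}
After op 13 (git add g.txt): modified={b.txt, c.txt, f.txt} staged={none}
After op 14 (modify a.txt): modified={a.txt, b.txt, c.txt, f.txt} staged={none}
After op 15 (git add c.txt): modified={a.txt, b.txt, f.txt} staged={c.txt}
After op 16 (git add f.txt): modified={a.txt, b.txt} staged={c.txt, f.txt}
After op 17 (git commit): modified={a.txt, b.txt} staged={none}
After op 18 (modify b.txt): modified={a.txt, b.txt} staged={none}
After op 19 (git add a.txt): modified={b.txt} staged={a.txt}
After op 20 (git add b.txt): modified={none} staged={a.txt, b.txt}
After op 21 (git reset g.txt): modified={none} staged={a.txt, b.txt}
After op 22 (modify g.txt): modified={g.txt} staged={a.txt, b.txt}

Answer: g.txt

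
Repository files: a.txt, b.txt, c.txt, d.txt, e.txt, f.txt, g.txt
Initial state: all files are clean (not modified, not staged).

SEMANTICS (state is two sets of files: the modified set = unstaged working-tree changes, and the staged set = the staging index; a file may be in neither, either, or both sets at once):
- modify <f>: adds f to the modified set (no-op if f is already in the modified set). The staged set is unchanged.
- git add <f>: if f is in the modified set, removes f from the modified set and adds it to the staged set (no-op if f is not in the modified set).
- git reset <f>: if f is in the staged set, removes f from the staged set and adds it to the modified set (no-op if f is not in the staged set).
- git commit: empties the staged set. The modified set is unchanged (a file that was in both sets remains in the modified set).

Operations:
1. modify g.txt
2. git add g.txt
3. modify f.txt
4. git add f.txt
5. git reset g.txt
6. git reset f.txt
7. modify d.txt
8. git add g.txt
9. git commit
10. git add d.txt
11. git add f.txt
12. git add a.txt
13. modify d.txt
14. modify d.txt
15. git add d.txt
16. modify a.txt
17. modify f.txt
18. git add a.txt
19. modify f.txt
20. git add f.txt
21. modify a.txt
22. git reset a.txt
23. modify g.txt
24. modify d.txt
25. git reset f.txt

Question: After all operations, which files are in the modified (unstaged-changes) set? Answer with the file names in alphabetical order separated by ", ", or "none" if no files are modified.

After op 1 (modify g.txt): modified={g.txt} staged={none}
After op 2 (git add g.txt): modified={none} staged={g.txt}
After op 3 (modify f.txt): modified={f.txt} staged={g.txt}
After op 4 (git add f.txt): modified={none} staged={f.txt, g.txt}
After op 5 (git reset g.txt): modified={g.txt} staged={f.txt}
After op 6 (git reset f.txt): modified={f.txt, g.txt} staged={none}
After op 7 (modify d.txt): modified={d.txt, f.txt, g.txt} staged={none}
After op 8 (git add g.txt): modified={d.txt, f.txt} staged={g.txt}
After op 9 (git commit): modified={d.txt, f.txt} staged={none}
After op 10 (git add d.txt): modified={f.txt} staged={d.txt}
After op 11 (git add f.txt): modified={none} staged={d.txt, f.txt}
After op 12 (git add a.txt): modified={none} staged={d.txt, f.txt}
After op 13 (modify d.txt): modified={d.txt} staged={d.txt, f.txt}
After op 14 (modify d.txt): modified={d.txt} staged={d.txt, f.txt}
After op 15 (git add d.txt): modified={none} staged={d.txt, f.txt}
After op 16 (modify a.txt): modified={a.txt} staged={d.txt, f.txt}
After op 17 (modify f.txt): modified={a.txt, f.txt} staged={d.txt, f.txt}
After op 18 (git add a.txt): modified={f.txt} staged={a.txt, d.txt, f.txt}
After op 19 (modify f.txt): modified={f.txt} staged={a.txt, d.txt, f.txt}
After op 20 (git add f.txt): modified={none} staged={a.txt, d.txt, f.txt}
After op 21 (modify a.txt): modified={a.txt} staged={a.txt, d.txt, f.txt}
After op 22 (git reset a.txt): modified={a.txt} staged={d.txt, f.txt}
After op 23 (modify g.txt): modified={a.txt, g.txt} staged={d.txt, f.txt}
After op 24 (modify d.txt): modified={a.txt, d.txt, g.txt} staged={d.txt, f.txt}
After op 25 (git reset f.txt): modified={a.txt, d.txt, f.txt, g.txt} staged={d.txt}

Answer: a.txt, d.txt, f.txt, g.txt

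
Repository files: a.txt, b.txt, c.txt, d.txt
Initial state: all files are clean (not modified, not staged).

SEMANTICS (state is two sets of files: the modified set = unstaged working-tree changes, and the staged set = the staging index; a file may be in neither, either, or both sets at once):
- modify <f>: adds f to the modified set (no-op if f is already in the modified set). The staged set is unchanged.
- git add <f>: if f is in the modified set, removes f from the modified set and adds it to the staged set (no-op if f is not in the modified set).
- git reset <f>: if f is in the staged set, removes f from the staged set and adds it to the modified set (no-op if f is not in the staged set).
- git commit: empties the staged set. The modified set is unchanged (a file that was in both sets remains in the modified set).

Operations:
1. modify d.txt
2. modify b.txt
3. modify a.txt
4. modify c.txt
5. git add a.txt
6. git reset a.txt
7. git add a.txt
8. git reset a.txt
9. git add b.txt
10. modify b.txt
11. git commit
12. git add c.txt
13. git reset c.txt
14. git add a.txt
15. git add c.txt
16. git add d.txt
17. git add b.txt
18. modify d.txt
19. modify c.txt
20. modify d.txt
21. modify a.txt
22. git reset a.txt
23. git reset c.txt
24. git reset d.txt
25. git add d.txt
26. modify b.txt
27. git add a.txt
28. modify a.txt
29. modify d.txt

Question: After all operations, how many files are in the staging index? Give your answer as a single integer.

After op 1 (modify d.txt): modified={d.txt} staged={none}
After op 2 (modify b.txt): modified={b.txt, d.txt} staged={none}
After op 3 (modify a.txt): modified={a.txt, b.txt, d.txt} staged={none}
After op 4 (modify c.txt): modified={a.txt, b.txt, c.txt, d.txt} staged={none}
After op 5 (git add a.txt): modified={b.txt, c.txt, d.txt} staged={a.txt}
After op 6 (git reset a.txt): modified={a.txt, b.txt, c.txt, d.txt} staged={none}
After op 7 (git add a.txt): modified={b.txt, c.txt, d.txt} staged={a.txt}
After op 8 (git reset a.txt): modified={a.txt, b.txt, c.txt, d.txt} staged={none}
After op 9 (git add b.txt): modified={a.txt, c.txt, d.txt} staged={b.txt}
After op 10 (modify b.txt): modified={a.txt, b.txt, c.txt, d.txt} staged={b.txt}
After op 11 (git commit): modified={a.txt, b.txt, c.txt, d.txt} staged={none}
After op 12 (git add c.txt): modified={a.txt, b.txt, d.txt} staged={c.txt}
After op 13 (git reset c.txt): modified={a.txt, b.txt, c.txt, d.txt} staged={none}
After op 14 (git add a.txt): modified={b.txt, c.txt, d.txt} staged={a.txt}
After op 15 (git add c.txt): modified={b.txt, d.txt} staged={a.txt, c.txt}
After op 16 (git add d.txt): modified={b.txt} staged={a.txt, c.txt, d.txt}
After op 17 (git add b.txt): modified={none} staged={a.txt, b.txt, c.txt, d.txt}
After op 18 (modify d.txt): modified={d.txt} staged={a.txt, b.txt, c.txt, d.txt}
After op 19 (modify c.txt): modified={c.txt, d.txt} staged={a.txt, b.txt, c.txt, d.txt}
After op 20 (modify d.txt): modified={c.txt, d.txt} staged={a.txt, b.txt, c.txt, d.txt}
After op 21 (modify a.txt): modified={a.txt, c.txt, d.txt} staged={a.txt, b.txt, c.txt, d.txt}
After op 22 (git reset a.txt): modified={a.txt, c.txt, d.txt} staged={b.txt, c.txt, d.txt}
After op 23 (git reset c.txt): modified={a.txt, c.txt, d.txt} staged={b.txt, d.txt}
After op 24 (git reset d.txt): modified={a.txt, c.txt, d.txt} staged={b.txt}
After op 25 (git add d.txt): modified={a.txt, c.txt} staged={b.txt, d.txt}
After op 26 (modify b.txt): modified={a.txt, b.txt, c.txt} staged={b.txt, d.txt}
After op 27 (git add a.txt): modified={b.txt, c.txt} staged={a.txt, b.txt, d.txt}
After op 28 (modify a.txt): modified={a.txt, b.txt, c.txt} staged={a.txt, b.txt, d.txt}
After op 29 (modify d.txt): modified={a.txt, b.txt, c.txt, d.txt} staged={a.txt, b.txt, d.txt}
Final staged set: {a.txt, b.txt, d.txt} -> count=3

Answer: 3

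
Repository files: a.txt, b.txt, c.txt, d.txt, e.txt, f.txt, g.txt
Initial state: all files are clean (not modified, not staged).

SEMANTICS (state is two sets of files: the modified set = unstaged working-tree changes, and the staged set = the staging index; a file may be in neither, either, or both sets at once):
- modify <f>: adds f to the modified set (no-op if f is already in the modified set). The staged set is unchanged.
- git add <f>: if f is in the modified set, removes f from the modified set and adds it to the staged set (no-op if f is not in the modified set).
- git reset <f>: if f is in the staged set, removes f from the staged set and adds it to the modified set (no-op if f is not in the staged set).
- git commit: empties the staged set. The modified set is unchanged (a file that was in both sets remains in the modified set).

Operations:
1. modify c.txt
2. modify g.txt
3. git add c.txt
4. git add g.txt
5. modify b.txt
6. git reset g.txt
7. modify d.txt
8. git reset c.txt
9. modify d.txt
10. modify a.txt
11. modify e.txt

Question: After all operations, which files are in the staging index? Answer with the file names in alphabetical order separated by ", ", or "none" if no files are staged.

Answer: none

Derivation:
After op 1 (modify c.txt): modified={c.txt} staged={none}
After op 2 (modify g.txt): modified={c.txt, g.txt} staged={none}
After op 3 (git add c.txt): modified={g.txt} staged={c.txt}
After op 4 (git add g.txt): modified={none} staged={c.txt, g.txt}
After op 5 (modify b.txt): modified={b.txt} staged={c.txt, g.txt}
After op 6 (git reset g.txt): modified={b.txt, g.txt} staged={c.txt}
After op 7 (modify d.txt): modified={b.txt, d.txt, g.txt} staged={c.txt}
After op 8 (git reset c.txt): modified={b.txt, c.txt, d.txt, g.txt} staged={none}
After op 9 (modify d.txt): modified={b.txt, c.txt, d.txt, g.txt} staged={none}
After op 10 (modify a.txt): modified={a.txt, b.txt, c.txt, d.txt, g.txt} staged={none}
After op 11 (modify e.txt): modified={a.txt, b.txt, c.txt, d.txt, e.txt, g.txt} staged={none}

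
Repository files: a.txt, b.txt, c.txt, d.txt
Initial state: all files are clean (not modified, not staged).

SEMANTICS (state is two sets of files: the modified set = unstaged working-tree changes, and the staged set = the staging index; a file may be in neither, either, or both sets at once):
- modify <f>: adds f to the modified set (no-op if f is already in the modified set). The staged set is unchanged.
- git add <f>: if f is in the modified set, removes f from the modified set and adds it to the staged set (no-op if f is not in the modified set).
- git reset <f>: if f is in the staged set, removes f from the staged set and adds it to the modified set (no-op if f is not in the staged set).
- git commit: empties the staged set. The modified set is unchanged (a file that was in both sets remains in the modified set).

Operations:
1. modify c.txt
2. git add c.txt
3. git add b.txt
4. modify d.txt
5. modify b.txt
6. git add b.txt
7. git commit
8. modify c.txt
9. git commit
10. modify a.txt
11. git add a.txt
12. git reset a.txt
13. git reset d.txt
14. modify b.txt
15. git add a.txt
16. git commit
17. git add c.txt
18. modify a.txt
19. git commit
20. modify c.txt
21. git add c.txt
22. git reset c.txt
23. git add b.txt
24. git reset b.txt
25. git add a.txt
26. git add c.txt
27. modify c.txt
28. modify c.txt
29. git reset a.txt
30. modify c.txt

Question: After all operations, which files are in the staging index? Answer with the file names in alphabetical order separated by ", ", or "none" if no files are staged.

Answer: c.txt

Derivation:
After op 1 (modify c.txt): modified={c.txt} staged={none}
After op 2 (git add c.txt): modified={none} staged={c.txt}
After op 3 (git add b.txt): modified={none} staged={c.txt}
After op 4 (modify d.txt): modified={d.txt} staged={c.txt}
After op 5 (modify b.txt): modified={b.txt, d.txt} staged={c.txt}
After op 6 (git add b.txt): modified={d.txt} staged={b.txt, c.txt}
After op 7 (git commit): modified={d.txt} staged={none}
After op 8 (modify c.txt): modified={c.txt, d.txt} staged={none}
After op 9 (git commit): modified={c.txt, d.txt} staged={none}
After op 10 (modify a.txt): modified={a.txt, c.txt, d.txt} staged={none}
After op 11 (git add a.txt): modified={c.txt, d.txt} staged={a.txt}
After op 12 (git reset a.txt): modified={a.txt, c.txt, d.txt} staged={none}
After op 13 (git reset d.txt): modified={a.txt, c.txt, d.txt} staged={none}
After op 14 (modify b.txt): modified={a.txt, b.txt, c.txt, d.txt} staged={none}
After op 15 (git add a.txt): modified={b.txt, c.txt, d.txt} staged={a.txt}
After op 16 (git commit): modified={b.txt, c.txt, d.txt} staged={none}
After op 17 (git add c.txt): modified={b.txt, d.txt} staged={c.txt}
After op 18 (modify a.txt): modified={a.txt, b.txt, d.txt} staged={c.txt}
After op 19 (git commit): modified={a.txt, b.txt, d.txt} staged={none}
After op 20 (modify c.txt): modified={a.txt, b.txt, c.txt, d.txt} staged={none}
After op 21 (git add c.txt): modified={a.txt, b.txt, d.txt} staged={c.txt}
After op 22 (git reset c.txt): modified={a.txt, b.txt, c.txt, d.txt} staged={none}
After op 23 (git add b.txt): modified={a.txt, c.txt, d.txt} staged={b.txt}
After op 24 (git reset b.txt): modified={a.txt, b.txt, c.txt, d.txt} staged={none}
After op 25 (git add a.txt): modified={b.txt, c.txt, d.txt} staged={a.txt}
After op 26 (git add c.txt): modified={b.txt, d.txt} staged={a.txt, c.txt}
After op 27 (modify c.txt): modified={b.txt, c.txt, d.txt} staged={a.txt, c.txt}
After op 28 (modify c.txt): modified={b.txt, c.txt, d.txt} staged={a.txt, c.txt}
After op 29 (git reset a.txt): modified={a.txt, b.txt, c.txt, d.txt} staged={c.txt}
After op 30 (modify c.txt): modified={a.txt, b.txt, c.txt, d.txt} staged={c.txt}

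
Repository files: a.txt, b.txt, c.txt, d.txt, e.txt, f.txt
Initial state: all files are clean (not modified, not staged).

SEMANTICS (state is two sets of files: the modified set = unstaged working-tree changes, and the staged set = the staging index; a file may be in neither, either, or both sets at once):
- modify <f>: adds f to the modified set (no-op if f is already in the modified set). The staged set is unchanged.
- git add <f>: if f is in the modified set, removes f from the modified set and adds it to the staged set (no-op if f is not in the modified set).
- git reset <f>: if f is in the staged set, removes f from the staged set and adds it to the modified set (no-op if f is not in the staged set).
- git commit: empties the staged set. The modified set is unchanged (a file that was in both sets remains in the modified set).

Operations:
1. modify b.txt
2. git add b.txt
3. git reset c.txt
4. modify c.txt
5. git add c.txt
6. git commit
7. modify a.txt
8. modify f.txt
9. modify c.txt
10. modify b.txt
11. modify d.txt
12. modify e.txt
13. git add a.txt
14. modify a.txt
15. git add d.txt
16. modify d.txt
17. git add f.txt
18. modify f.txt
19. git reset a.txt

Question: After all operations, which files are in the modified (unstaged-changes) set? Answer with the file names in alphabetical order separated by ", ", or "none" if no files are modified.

After op 1 (modify b.txt): modified={b.txt} staged={none}
After op 2 (git add b.txt): modified={none} staged={b.txt}
After op 3 (git reset c.txt): modified={none} staged={b.txt}
After op 4 (modify c.txt): modified={c.txt} staged={b.txt}
After op 5 (git add c.txt): modified={none} staged={b.txt, c.txt}
After op 6 (git commit): modified={none} staged={none}
After op 7 (modify a.txt): modified={a.txt} staged={none}
After op 8 (modify f.txt): modified={a.txt, f.txt} staged={none}
After op 9 (modify c.txt): modified={a.txt, c.txt, f.txt} staged={none}
After op 10 (modify b.txt): modified={a.txt, b.txt, c.txt, f.txt} staged={none}
After op 11 (modify d.txt): modified={a.txt, b.txt, c.txt, d.txt, f.txt} staged={none}
After op 12 (modify e.txt): modified={a.txt, b.txt, c.txt, d.txt, e.txt, f.txt} staged={none}
After op 13 (git add a.txt): modified={b.txt, c.txt, d.txt, e.txt, f.txt} staged={a.txt}
After op 14 (modify a.txt): modified={a.txt, b.txt, c.txt, d.txt, e.txt, f.txt} staged={a.txt}
After op 15 (git add d.txt): modified={a.txt, b.txt, c.txt, e.txt, f.txt} staged={a.txt, d.txt}
After op 16 (modify d.txt): modified={a.txt, b.txt, c.txt, d.txt, e.txt, f.txt} staged={a.txt, d.txt}
After op 17 (git add f.txt): modified={a.txt, b.txt, c.txt, d.txt, e.txt} staged={a.txt, d.txt, f.txt}
After op 18 (modify f.txt): modified={a.txt, b.txt, c.txt, d.txt, e.txt, f.txt} staged={a.txt, d.txt, f.txt}
After op 19 (git reset a.txt): modified={a.txt, b.txt, c.txt, d.txt, e.txt, f.txt} staged={d.txt, f.txt}

Answer: a.txt, b.txt, c.txt, d.txt, e.txt, f.txt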